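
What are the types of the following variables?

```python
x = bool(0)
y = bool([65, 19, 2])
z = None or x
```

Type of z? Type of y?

None or bool returns the bool; bool() returns bool

bool, bool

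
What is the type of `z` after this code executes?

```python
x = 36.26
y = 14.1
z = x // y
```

float // float = float

float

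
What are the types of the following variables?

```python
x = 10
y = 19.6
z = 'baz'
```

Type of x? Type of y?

x is assigned a bare integer (no decimal point), so it is an int; y is assigned a number with a decimal point, so it is a float

int, float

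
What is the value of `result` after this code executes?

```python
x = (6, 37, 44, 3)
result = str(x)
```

x = (6, 37, 44, 3); result = '(6, 37, 44, 3)'

'(6, 37, 44, 3)'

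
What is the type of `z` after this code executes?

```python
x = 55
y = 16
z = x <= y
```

Comparison returns bool

bool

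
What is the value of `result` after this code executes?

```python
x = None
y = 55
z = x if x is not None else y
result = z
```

x = None; y = 55; z = 55; result = 55

55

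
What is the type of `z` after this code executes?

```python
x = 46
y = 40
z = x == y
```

Equality comparison returns bool

bool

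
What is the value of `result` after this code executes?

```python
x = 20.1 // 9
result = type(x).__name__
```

x is float; result = 'float'

'float'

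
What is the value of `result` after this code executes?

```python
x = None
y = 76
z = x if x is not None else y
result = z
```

x = None; y = 76; z = 76; result = 76

76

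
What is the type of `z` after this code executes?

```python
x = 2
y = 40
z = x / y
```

int / int = float

float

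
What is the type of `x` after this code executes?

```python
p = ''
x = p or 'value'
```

'or' returns first truthy value (str)

str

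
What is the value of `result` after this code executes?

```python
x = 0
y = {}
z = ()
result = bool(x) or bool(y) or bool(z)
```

x = 0; y = {}; z = (); result = False

False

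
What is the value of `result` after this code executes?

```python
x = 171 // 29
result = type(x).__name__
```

x is int; result = 'int'

'int'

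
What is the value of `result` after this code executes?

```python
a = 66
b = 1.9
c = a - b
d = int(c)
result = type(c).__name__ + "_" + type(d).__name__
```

a is int; b is float; c is float; d is int; result = 'float_int'

'float_int'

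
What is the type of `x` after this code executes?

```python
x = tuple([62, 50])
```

tuple() constructor returns tuple

tuple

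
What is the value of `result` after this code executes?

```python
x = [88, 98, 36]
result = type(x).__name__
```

x is list; result = 'list'

'list'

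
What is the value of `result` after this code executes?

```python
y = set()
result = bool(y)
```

y = set(); result = False

False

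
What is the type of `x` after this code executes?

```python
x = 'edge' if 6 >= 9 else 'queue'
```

Both branches of conditional are str

str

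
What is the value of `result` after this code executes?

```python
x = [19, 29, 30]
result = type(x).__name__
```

x is list; result = 'list'

'list'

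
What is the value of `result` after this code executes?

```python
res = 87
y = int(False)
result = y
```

res = 87; y = 0; result = 0

0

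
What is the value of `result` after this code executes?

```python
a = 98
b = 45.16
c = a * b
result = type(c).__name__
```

a is int; b is float; c is float; result = 'float'

'float'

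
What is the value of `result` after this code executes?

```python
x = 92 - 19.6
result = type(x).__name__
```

x is float; result = 'float'

'float'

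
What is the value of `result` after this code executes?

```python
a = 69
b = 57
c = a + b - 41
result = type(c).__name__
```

a is int; b is int; c is int; result = 'int'

'int'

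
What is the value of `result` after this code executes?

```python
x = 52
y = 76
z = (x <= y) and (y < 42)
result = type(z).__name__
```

x is int; y is int; z is bool; result = 'bool'

'bool'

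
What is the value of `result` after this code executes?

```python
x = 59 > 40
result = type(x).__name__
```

x is bool; result = 'bool'

'bool'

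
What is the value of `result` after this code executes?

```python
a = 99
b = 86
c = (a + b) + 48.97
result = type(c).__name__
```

a is int; b is int; c is float; result = 'float'

'float'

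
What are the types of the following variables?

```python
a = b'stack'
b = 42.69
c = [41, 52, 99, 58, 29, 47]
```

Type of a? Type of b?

a is assigned a bytes literal (b'...' prefix); b is assigned a number with a decimal point, so it is a float

bytes, float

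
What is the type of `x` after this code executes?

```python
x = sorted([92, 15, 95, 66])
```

sorted() always returns list

list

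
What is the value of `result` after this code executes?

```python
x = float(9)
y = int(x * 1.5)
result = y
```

x = 9.0; y = 13; result = 13

13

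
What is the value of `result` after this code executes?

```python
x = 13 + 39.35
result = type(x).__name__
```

x is float; result = 'float'

'float'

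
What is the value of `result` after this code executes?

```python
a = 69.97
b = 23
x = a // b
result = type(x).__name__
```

a is float; b is int; x is float; result = 'float'

'float'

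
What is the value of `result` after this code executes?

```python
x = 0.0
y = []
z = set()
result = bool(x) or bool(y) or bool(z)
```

x = 0.0; y = []; z = set(); result = False

False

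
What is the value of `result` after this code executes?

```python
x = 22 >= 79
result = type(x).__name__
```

x is bool; result = 'bool'

'bool'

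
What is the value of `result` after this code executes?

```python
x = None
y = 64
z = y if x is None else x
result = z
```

x = None; y = 64; z = 64; result = 64

64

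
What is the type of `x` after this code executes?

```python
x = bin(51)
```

bin() returns str representation

str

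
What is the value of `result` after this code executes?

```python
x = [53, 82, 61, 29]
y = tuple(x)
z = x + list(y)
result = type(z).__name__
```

x is list; y is tuple; z is list; result = 'list'

'list'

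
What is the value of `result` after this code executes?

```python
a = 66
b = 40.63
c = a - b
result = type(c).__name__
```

a is int; b is float; c is float; result = 'float'

'float'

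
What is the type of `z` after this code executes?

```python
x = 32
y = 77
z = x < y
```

Comparison returns bool

bool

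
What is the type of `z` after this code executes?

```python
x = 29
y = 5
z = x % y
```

int % int = int

int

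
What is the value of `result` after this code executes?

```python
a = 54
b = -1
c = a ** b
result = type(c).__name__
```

a is int; b is int; c is float; result = 'float'

'float'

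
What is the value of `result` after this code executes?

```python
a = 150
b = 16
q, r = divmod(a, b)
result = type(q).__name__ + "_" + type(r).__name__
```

a is int; b is int; q is int; r is int; result = 'int_int'

'int_int'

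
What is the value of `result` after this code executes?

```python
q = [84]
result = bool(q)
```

q = [84]; result = True

True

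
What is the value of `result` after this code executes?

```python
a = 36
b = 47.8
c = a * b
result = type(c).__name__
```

a is int; b is float; c is float; result = 'float'

'float'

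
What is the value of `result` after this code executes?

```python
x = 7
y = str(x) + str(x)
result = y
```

x = 7; y = '77'; result = '77'

'77'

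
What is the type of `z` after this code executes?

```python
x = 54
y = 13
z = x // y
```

int // int = int

int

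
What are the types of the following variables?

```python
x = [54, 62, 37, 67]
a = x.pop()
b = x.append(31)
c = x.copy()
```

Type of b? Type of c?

append() returns None; copy() returns list

NoneType, list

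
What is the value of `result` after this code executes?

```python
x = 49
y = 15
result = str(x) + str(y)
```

x = 49; y = 15; result = '4915'

'4915'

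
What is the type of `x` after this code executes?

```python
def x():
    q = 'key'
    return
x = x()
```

Bare return returns None

NoneType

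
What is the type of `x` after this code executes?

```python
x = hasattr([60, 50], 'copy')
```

hasattr() returns bool

bool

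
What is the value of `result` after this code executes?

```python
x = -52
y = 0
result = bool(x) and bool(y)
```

x = -52; y = 0; result = False

False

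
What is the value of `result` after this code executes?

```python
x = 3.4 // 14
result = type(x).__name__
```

x is float; result = 'float'

'float'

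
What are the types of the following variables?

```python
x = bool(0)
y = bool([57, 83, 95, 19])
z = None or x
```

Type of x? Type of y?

bool() returns bool; bool() returns bool

bool, bool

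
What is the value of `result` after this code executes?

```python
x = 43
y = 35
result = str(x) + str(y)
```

x = 43; y = 35; result = '4335'

'4335'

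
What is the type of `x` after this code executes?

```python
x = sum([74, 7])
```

sum() of ints returns int

int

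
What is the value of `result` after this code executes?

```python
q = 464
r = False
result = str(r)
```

q = 464; r = False; result = 'False'

'False'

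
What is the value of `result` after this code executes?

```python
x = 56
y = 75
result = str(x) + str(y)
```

x = 56; y = 75; result = '5675'

'5675'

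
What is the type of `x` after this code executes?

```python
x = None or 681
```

'or' with None returns the other truthy value

int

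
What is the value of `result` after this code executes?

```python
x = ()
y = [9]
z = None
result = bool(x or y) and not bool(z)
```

x = (); y = [9]; z = None; result = True

True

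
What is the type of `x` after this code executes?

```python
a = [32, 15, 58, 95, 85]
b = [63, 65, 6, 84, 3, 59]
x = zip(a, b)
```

zip() returns a zip object

zip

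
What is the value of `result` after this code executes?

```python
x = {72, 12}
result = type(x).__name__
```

x is set; result = 'set'

'set'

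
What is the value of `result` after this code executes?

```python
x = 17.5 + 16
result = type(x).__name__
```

x is float; result = 'float'

'float'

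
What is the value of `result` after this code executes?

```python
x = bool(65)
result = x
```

x = True; result = True

True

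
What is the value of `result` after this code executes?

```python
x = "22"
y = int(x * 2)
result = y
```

x = '22'; y = 2222; result = 2222

2222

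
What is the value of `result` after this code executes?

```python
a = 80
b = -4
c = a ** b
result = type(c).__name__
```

a is int; b is int; c is float; result = 'float'

'float'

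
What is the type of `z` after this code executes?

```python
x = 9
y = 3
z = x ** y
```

positive int ** positive int = int

int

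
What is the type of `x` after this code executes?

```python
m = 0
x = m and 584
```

'and' returns first falsy value (0 is int)

int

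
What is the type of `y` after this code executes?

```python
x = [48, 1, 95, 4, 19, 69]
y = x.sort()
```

list.sort() returns None (mutates in place)

NoneType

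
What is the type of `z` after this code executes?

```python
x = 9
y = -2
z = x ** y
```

int ** negative = float

float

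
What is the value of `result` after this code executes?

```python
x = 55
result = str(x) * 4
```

x = 55; result = '55555555'

'55555555'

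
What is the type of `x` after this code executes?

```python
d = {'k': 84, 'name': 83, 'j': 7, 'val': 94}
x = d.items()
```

dict.items() returns dict_items view

dict_items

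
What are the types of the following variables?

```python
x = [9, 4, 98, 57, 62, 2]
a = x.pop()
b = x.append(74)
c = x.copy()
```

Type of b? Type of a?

append() returns None; pop() returns element

NoneType, int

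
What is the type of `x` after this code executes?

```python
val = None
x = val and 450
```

'and' returns first falsy value (None)

NoneType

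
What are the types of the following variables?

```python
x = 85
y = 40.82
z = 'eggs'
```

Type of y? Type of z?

y is assigned a number with a decimal point, so it is a float; z is assigned a quoted string literal, so it is a str

float, str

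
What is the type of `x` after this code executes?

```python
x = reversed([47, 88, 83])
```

reversed() on a list returns list_reverseiterator

list_reverseiterator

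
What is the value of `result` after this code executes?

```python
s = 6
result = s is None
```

s = 6; result = False

False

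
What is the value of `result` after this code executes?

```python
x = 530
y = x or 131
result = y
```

x = 530; y = 530; result = 530

530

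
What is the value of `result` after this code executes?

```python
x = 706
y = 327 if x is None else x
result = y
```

x = 706; y = 706; result = 706

706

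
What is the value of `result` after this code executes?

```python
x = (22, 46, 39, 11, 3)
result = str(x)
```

x = (22, 46, 39, 11, 3); result = '(22, 46, 39, 11, 3)'

'(22, 46, 39, 11, 3)'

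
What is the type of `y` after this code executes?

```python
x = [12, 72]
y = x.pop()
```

list.pop() returns the popped element

int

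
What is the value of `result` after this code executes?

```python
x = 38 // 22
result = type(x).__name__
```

x is int; result = 'int'

'int'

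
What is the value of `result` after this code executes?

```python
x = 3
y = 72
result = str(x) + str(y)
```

x = 3; y = 72; result = '372'

'372'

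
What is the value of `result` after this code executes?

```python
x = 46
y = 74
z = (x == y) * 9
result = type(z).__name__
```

x is int; y is int; z is int; result = 'int'

'int'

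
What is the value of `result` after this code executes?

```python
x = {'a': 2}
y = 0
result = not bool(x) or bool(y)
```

x = {'a': 2}; y = 0; result = False

False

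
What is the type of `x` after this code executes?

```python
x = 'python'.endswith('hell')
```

str.endswith() returns bool

bool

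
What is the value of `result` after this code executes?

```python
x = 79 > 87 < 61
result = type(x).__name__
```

x is bool; result = 'bool'

'bool'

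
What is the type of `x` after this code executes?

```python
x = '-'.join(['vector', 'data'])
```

str.join() returns str

str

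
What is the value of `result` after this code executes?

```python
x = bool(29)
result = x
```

x = True; result = True

True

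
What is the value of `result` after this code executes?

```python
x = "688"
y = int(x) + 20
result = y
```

x = '688'; y = 708; result = 708

708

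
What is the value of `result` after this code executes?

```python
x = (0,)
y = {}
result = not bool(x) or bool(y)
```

x = (0,); y = {}; result = False

False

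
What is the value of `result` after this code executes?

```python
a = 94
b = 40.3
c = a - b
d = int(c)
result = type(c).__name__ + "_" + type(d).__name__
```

a is int; b is float; c is float; d is int; result = 'float_int'

'float_int'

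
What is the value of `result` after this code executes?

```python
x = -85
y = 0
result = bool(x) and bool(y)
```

x = -85; y = 0; result = False

False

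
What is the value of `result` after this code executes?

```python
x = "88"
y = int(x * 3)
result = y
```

x = '88'; y = 888888; result = 888888

888888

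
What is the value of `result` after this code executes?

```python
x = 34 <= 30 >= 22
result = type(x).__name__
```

x is bool; result = 'bool'

'bool'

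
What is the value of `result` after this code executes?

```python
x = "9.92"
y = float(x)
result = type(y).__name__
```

x is str; y is float; result = 'float'

'float'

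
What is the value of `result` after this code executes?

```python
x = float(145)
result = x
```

x = 145.0; result = 145.0

145.0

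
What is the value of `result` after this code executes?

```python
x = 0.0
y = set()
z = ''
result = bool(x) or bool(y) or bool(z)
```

x = 0.0; y = set(); z = ''; result = False

False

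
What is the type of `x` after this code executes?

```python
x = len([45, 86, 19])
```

len() always returns int

int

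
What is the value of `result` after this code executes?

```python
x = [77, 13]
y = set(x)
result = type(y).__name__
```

x is list; y is set; result = 'set'

'set'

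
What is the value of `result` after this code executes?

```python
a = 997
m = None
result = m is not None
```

a = 997; m = None; result = False

False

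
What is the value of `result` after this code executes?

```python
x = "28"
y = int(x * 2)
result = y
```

x = '28'; y = 2828; result = 2828

2828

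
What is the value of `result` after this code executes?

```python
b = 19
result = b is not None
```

b = 19; result = True

True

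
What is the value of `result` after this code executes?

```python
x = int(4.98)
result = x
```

x = 4; result = 4

4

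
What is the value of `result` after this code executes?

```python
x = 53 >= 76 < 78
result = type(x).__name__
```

x is bool; result = 'bool'

'bool'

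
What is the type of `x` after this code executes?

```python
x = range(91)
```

range() returns a range object

range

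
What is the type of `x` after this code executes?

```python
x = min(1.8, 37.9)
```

min() of floats returns float

float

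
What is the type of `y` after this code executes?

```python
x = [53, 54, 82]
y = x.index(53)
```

list.index() returns int

int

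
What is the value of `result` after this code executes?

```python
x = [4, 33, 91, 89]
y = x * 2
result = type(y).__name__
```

x is list; y is list; result = 'list'

'list'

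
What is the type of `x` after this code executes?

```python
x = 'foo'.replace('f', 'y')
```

str.replace() returns str

str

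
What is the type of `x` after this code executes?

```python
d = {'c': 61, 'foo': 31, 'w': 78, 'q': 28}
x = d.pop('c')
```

dict.pop() returns the value

int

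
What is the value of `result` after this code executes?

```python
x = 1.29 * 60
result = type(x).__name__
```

x is float; result = 'float'

'float'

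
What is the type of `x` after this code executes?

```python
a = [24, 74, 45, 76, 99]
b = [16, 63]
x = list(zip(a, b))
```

list(zip()) returns a list of tuples

list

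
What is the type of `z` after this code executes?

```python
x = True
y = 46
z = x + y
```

bool + int = int (bool is subclass of int)

int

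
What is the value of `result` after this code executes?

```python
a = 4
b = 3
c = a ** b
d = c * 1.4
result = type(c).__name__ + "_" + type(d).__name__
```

a is int; b is int; c is int; d is float; result = 'int_float'

'int_float'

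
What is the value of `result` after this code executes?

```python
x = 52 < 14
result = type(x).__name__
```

x is bool; result = 'bool'

'bool'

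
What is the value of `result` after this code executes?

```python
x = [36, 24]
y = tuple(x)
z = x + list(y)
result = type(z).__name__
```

x is list; y is tuple; z is list; result = 'list'

'list'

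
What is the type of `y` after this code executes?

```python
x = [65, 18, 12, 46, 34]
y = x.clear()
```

list.clear() returns None

NoneType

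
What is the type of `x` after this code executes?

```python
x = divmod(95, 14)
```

divmod() returns tuple of (quotient, remainder)

tuple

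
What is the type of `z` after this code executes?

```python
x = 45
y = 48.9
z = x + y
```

int + float = float

float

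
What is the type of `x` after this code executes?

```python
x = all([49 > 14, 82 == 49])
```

all() returns bool

bool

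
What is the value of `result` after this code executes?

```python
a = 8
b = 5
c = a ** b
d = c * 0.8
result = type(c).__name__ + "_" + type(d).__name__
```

a is int; b is int; c is int; d is float; result = 'int_float'

'int_float'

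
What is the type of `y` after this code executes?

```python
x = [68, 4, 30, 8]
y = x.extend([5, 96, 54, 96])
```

list.extend() returns None

NoneType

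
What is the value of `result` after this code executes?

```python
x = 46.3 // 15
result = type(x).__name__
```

x is float; result = 'float'

'float'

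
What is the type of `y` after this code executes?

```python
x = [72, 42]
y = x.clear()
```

list.clear() returns None

NoneType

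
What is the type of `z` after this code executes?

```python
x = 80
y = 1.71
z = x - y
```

int - float = float

float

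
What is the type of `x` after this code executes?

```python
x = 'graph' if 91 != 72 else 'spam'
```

Both branches of conditional are str

str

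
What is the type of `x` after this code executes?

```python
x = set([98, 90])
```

set() constructor returns set

set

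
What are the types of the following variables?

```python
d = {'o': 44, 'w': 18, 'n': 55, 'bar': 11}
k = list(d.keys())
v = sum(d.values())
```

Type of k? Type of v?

list() converts to list; sum of ints is int

list, int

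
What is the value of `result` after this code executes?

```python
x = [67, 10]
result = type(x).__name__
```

x is list; result = 'list'

'list'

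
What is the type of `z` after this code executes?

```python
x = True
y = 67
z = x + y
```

bool + int = int (bool is subclass of int)

int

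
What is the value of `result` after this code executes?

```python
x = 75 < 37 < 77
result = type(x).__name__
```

x is bool; result = 'bool'

'bool'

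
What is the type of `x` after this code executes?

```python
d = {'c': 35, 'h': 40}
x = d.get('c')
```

dict.get() returns value type when found

int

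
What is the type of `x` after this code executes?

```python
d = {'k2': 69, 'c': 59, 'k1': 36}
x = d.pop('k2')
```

dict.pop() returns the value

int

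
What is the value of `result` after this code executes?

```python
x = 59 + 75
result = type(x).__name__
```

x is int; result = 'int'

'int'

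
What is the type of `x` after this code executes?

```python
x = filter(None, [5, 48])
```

filter() returns a filter object

filter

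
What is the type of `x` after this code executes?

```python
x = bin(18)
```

bin() returns str representation

str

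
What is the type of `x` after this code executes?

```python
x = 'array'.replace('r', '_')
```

str.replace() returns str

str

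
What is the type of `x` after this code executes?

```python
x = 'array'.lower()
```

str.lower() returns str

str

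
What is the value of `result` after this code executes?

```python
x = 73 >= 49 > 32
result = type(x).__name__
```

x is bool; result = 'bool'

'bool'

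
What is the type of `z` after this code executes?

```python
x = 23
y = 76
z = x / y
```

int / int = float

float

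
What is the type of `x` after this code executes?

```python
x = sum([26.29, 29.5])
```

sum() of floats returns float

float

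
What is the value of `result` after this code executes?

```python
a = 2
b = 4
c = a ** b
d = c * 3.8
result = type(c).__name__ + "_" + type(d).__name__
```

a is int; b is int; c is int; d is float; result = 'int_float'

'int_float'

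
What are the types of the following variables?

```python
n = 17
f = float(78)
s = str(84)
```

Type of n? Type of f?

n is assigned a bare integer (no decimal point), so it is an int; f is assigned the result of calling float(), which returns a float

int, float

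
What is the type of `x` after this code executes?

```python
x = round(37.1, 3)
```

round() with decimal places returns float

float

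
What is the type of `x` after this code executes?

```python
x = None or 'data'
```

'or' with None returns the other truthy value (str)

str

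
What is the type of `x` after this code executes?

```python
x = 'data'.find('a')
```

str.find() returns int index

int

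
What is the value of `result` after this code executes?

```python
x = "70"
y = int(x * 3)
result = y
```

x = '70'; y = 707070; result = 707070

707070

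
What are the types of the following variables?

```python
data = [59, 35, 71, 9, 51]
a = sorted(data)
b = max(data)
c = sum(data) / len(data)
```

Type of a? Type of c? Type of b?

sorted() returns list; int / int = float; max of ints returns int

list, float, int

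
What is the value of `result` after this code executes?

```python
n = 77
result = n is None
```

n = 77; result = False

False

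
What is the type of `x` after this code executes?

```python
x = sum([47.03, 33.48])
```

sum() of floats returns float

float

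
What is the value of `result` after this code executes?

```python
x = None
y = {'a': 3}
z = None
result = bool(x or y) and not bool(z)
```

x = None; y = {'a': 3}; z = None; result = True

True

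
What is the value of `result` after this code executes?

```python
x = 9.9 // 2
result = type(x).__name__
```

x is float; result = 'float'

'float'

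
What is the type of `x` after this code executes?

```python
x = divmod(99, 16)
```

divmod() returns tuple of (quotient, remainder)

tuple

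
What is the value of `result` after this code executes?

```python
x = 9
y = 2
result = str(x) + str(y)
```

x = 9; y = 2; result = '92'

'92'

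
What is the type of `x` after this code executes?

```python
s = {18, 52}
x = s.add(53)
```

set.add() returns None (mutates in place)

NoneType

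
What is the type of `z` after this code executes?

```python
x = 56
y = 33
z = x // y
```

int // int = int

int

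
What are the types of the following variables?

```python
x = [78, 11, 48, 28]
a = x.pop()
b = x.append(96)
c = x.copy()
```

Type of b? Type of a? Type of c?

append() returns None; pop() returns element; copy() returns list

NoneType, int, list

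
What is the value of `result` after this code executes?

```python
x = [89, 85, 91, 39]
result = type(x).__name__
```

x is list; result = 'list'

'list'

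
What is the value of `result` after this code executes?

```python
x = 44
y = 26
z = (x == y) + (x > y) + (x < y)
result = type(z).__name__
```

x is int; y is int; z is int; result = 'int'

'int'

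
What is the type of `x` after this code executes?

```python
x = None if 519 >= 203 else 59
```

519 >= 203 is True, so the if branch is taken

NoneType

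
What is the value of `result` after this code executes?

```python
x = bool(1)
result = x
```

x = True; result = True

True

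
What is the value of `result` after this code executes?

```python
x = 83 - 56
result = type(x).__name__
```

x is int; result = 'int'

'int'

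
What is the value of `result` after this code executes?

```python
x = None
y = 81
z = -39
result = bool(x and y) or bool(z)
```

x = None; y = 81; z = -39; result = True

True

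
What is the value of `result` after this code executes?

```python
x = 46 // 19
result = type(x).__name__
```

x is int; result = 'int'

'int'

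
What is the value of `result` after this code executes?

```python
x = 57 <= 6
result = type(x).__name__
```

x is bool; result = 'bool'

'bool'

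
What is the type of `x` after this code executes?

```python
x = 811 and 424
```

'and' with truthy values returns last operand (int)

int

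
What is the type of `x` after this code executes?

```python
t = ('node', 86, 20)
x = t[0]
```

Index 0 of tuple is a str literal

str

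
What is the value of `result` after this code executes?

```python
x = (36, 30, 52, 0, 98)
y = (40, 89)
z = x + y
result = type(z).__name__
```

x is tuple; y is tuple; z is tuple; result = 'tuple'

'tuple'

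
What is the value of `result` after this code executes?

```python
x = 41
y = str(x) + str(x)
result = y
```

x = 41; y = '4141'; result = '4141'

'4141'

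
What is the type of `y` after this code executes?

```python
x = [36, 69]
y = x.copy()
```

list.copy() returns list

list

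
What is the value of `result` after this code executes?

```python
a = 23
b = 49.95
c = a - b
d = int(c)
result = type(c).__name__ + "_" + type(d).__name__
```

a is int; b is float; c is float; d is int; result = 'float_int'

'float_int'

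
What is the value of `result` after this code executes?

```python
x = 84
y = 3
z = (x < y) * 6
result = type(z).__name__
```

x is int; y is int; z is int; result = 'int'

'int'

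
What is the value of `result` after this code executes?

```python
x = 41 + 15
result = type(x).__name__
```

x is int; result = 'int'

'int'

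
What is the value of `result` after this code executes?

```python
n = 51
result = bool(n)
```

n = 51; result = True

True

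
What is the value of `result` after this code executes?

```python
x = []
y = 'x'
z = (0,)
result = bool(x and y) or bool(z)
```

x = []; y = 'x'; z = (0,); result = True

True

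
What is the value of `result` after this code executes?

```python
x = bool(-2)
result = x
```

x = True; result = True

True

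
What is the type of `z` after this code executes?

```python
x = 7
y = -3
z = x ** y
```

int ** negative = float

float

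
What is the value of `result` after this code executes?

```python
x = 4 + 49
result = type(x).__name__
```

x is int; result = 'int'

'int'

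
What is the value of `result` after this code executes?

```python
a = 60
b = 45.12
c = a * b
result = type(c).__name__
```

a is int; b is float; c is float; result = 'float'

'float'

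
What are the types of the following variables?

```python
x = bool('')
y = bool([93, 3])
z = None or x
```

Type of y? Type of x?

bool() returns bool; bool() returns bool

bool, bool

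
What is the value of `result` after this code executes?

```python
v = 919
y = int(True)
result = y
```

v = 919; y = 1; result = 1

1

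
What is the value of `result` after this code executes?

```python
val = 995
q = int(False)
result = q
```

val = 995; q = 0; result = 0

0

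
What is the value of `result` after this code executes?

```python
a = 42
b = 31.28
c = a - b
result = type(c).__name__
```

a is int; b is float; c is float; result = 'float'

'float'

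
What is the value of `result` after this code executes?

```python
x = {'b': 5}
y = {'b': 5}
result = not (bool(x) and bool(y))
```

x = {'b': 5}; y = {'b': 5}; result = False

False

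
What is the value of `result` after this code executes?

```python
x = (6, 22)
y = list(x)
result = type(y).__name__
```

x is tuple; y is list; result = 'list'

'list'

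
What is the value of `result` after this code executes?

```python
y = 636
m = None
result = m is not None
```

y = 636; m = None; result = False

False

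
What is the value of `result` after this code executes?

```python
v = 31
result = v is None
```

v = 31; result = False

False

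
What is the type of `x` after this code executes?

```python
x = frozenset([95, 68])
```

frozenset() returns frozenset

frozenset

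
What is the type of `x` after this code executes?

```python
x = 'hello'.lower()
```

str.lower() returns str

str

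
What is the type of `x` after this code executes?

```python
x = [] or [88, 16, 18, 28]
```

'or' returns first truthy value (list)

list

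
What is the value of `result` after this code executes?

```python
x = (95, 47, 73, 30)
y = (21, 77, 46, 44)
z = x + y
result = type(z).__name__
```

x is tuple; y is tuple; z is tuple; result = 'tuple'

'tuple'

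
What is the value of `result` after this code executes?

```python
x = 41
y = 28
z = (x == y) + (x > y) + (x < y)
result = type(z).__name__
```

x is int; y is int; z is int; result = 'int'

'int'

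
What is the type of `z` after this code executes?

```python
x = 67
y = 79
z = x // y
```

int // int = int

int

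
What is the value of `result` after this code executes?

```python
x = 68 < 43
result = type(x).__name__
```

x is bool; result = 'bool'

'bool'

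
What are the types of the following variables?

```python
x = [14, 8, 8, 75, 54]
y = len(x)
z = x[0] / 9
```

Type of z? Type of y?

int / int = float; len() returns int

float, int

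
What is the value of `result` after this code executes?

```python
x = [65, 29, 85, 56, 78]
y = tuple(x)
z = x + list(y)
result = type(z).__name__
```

x is list; y is tuple; z is list; result = 'list'

'list'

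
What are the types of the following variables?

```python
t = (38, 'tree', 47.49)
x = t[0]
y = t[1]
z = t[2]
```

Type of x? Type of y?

tuple[0] is int; tuple[1] is str

int, str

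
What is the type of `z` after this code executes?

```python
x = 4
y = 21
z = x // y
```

int // int = int

int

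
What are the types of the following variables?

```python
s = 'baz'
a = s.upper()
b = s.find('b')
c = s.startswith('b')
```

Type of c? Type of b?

startswith() returns bool; find() returns int

bool, int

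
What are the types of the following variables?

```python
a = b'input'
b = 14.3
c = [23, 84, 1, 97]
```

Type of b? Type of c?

b is assigned a number with a decimal point, so it is a float; c is assigned a list literal (square brackets)

float, list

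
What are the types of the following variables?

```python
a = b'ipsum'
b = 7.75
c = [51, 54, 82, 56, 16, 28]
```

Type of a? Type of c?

a is assigned a bytes literal (b'...' prefix); c is assigned a list literal (square brackets)

bytes, list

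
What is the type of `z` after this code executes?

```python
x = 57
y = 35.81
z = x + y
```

int + float = float

float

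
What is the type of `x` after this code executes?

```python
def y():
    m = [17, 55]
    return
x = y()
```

Bare return returns None

NoneType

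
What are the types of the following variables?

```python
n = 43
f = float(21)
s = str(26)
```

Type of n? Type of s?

n is assigned a bare integer (no decimal point), so it is an int; s is assigned the result of calling str(), which returns a str

int, str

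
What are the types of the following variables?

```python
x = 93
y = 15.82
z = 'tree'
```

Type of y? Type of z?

y is assigned a number with a decimal point, so it is a float; z is assigned a quoted string literal, so it is a str

float, str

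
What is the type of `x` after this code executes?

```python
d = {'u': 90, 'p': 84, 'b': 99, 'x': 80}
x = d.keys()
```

.keys() returns dict_keys view

dict_keys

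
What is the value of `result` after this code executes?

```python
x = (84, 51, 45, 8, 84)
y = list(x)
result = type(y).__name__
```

x is tuple; y is list; result = 'list'

'list'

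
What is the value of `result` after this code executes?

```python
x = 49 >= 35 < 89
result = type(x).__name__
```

x is bool; result = 'bool'

'bool'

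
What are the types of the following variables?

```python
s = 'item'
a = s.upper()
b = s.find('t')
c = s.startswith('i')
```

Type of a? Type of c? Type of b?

upper() returns str; startswith() returns bool; find() returns int

str, bool, int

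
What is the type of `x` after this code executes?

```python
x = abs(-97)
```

abs() of int returns int

int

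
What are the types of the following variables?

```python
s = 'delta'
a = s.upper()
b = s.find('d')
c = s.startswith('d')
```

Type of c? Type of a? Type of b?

startswith() returns bool; upper() returns str; find() returns int

bool, str, int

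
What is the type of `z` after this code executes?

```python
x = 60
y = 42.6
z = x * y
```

int * float = float

float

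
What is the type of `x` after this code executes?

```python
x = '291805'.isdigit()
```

str.isdigit() returns bool

bool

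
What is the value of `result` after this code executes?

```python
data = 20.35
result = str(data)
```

data = 20.35; result = '20.35'

'20.35'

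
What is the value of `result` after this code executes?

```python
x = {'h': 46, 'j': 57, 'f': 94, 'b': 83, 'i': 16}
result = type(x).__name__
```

x is dict; result = 'dict'

'dict'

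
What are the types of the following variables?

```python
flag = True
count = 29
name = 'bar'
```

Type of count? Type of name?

count is assigned a bare integer (no decimal point), so it is an int; name is assigned a quoted string literal, so it is a str

int, str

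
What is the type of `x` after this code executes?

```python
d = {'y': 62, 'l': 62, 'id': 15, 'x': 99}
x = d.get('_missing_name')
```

dict.get() returns None when key not found

NoneType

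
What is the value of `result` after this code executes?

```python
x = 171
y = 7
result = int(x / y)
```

x = 171; y = 7; result = 24

24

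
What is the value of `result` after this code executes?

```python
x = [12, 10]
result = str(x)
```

x = [12, 10]; result = '[12, 10]'

'[12, 10]'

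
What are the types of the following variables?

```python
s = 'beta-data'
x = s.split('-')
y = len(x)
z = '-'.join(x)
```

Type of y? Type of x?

len() returns int; str.split() returns list

int, list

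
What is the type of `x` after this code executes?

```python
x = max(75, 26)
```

max() of ints returns int

int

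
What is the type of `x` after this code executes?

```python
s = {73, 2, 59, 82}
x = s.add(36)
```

set.add() returns None (mutates in place)

NoneType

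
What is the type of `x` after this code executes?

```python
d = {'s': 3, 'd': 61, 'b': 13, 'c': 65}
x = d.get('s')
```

dict.get() returns value type when found

int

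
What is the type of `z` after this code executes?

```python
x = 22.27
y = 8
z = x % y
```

float % int = float

float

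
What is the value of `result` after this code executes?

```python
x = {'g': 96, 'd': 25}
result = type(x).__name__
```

x is dict; result = 'dict'

'dict'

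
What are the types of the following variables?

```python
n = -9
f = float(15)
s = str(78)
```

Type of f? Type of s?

f is assigned the result of calling float(), which returns a float; s is assigned the result of calling str(), which returns a str

float, str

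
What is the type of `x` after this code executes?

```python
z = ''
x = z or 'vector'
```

'or' returns first truthy value (str)

str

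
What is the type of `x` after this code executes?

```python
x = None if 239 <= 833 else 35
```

239 <= 833 is True, so the if branch is taken

NoneType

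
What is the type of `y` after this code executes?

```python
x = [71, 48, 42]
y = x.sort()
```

list.sort() returns None (mutates in place)

NoneType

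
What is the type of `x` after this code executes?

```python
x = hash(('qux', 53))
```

hash() returns int

int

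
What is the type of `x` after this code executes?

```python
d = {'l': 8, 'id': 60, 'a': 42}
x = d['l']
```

Accessing dict[str, int] with str key returns int

int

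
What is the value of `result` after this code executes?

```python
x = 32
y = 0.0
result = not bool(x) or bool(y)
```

x = 32; y = 0.0; result = False

False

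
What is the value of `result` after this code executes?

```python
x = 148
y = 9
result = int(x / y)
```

x = 148; y = 9; result = 16

16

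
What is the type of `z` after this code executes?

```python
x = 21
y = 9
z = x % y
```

int % int = int

int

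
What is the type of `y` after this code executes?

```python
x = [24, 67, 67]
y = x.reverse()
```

list.reverse() returns None

NoneType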